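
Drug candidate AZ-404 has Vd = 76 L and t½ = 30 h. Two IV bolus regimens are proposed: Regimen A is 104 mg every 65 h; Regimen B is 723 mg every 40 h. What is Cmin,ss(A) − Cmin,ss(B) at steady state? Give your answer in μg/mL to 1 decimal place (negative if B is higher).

-5.9 μg/mL

Regimen A: f = (1/2)^(65/30) ≈ 0.2227; Cmin,ss = (104/76)·f/(1−f) ≈ 0.392 μg/mL.
Regimen B: f = (1/2)^(40/30) ≈ 0.3969; Cmin,ss = (723/76)·f/(1−f) ≈ 6.261 μg/mL.
Difference ≈ 0.392 − 6.261 ≈ -5.869 μg/mL.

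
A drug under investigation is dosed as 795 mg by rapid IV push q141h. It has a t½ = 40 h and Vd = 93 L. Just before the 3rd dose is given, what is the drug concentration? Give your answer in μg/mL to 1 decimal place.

f = (1/2)^(τ/t½) = (1/2)^(141/40) ≈ 0.0869.
C₀ = D/Vd = 795/93 ≈ 8.548 μg/mL.
Before the 3rd dose, 2 doses have been given. Superposition: Cmin = C₀·(f + f²).
≈ 8.548 × (0.0869 + 0.0076) ≈ 8.548 × 0.0945 ≈ 0.808 μg/mL.

0.8 μg/mL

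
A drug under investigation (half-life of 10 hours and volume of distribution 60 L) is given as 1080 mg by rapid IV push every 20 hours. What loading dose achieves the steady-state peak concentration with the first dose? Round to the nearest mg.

1440 mg

f = (1/2)^(20/10) ≈ 0.250000; accumulation ratio R = 1/(1−f) ≈ 1.33333.
Loading dose to hit Cmax,ss on first dose: D_load = D_maint·R ≈ 1080 × 1.33333 ≈ 1440.00 mg.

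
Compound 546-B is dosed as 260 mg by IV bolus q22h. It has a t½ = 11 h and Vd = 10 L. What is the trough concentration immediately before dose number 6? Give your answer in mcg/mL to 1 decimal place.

f = (1/2)^(τ/t½) = (1/2)^(22/11) ≈ 0.2500.
C₀ = D/Vd = 260/10 ≈ 26.000 mcg/mL.
Before the 6th dose, 5 doses have been given. Superposition: Cmin = C₀·(f + f² + … + f^5).
≈ 26.000 × (0.2500 + 0.0625 + 0.0156 + 0.0039 + 0.0010) ≈ 26.000 × 0.3330 ≈ 8.658 mcg/mL.

8.7 mcg/mL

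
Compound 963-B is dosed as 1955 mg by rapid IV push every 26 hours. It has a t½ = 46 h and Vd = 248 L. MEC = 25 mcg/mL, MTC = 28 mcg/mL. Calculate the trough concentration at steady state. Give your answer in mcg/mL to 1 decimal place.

Over one 26-h interval, 26/46 ≈ 0.56522 half-lives elapse, leaving f ≈ 0.6759 of each dose.
Each bolus raises the concentration by D/Vd = 1955/248 ≈ 7.883 mcg/mL.
Steady-state trough Cmin,ss = C₀·f/(1−f) ≈ 7.883 × 0.6759/0.3241 ≈ 16.440 mcg/mL.
Trough 16.4 mcg/mL vs MEC 25 mcg/mL: subtherapeutic.

16.4 mcg/mL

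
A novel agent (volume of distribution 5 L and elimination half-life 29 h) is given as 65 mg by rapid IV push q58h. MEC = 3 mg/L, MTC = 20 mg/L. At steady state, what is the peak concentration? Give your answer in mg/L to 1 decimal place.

17.3 mg/L

τ = 58 h = 2 half-lives, so f = (1/2)^2 = 0.25.
Accumulation ratio R = 1/(1 − f) = 1/0.75 = 4/3.
Single-dose peak C₀ = D/Vd = 65/5 = 13 mg/L.
Steady-state peak Cmax,ss = C₀·R = 13 × 4/3 ≈ 17.333 mg/L.
Peak 17.3 mg/L vs MTC 20 mg/L: below toxic threshold.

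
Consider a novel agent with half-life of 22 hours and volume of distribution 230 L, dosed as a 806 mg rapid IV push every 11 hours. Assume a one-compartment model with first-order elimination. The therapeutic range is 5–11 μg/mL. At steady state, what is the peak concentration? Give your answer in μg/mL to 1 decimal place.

12.0 μg/mL

k = ln2/t½ = ln2/22 ≈ 0.031507 h⁻¹; fraction remaining f = e^(−kτ) = e^(−0.031507×11) ≈ 0.7071.
At steady state, accumulation factor R = 1/(1 − e^(−kτ)) ≈ 3.4141.
Each bolus raises the concentration by D/Vd = 806/230 ≈ 3.504 μg/mL.
Steady-state peak Cmax,ss = C₀·R ≈ 3.504 × 3.4141 ≈ 11.963 μg/mL.
Peak 12.0 μg/mL vs MTC 11 μg/mL: exceeds toxic threshold.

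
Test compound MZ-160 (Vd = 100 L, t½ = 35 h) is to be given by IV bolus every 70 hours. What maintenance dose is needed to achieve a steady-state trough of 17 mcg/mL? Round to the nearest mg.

5100 mg

τ/t½ = 70/35 ≈ 2, so f = (1/2)^(70/35) ≈ 0.250000.
Cmin,ss = (D/Vd)·f/(1−f), so D = Cmin,ss·Vd·(1−f)/f.
D = 17 × 100 × (1−f)/f ≈ 17 × 100 × 3.00000 ≈ 5100.00 mg.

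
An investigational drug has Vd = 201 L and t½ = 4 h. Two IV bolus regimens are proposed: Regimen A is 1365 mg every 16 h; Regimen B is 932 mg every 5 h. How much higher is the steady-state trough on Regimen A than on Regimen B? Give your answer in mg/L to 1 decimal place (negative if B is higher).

-2.9 mg/L

Regimen A: f = (1/2)^(16/4) ≈ 0.0625; Cmin,ss = (1365/201)·f/(1−f) ≈ 0.453 mg/L.
Regimen B: f = (1/2)^(5/4) ≈ 0.4204; Cmin,ss = (932/201)·f/(1−f) ≈ 3.363 mg/L.
Difference ≈ 0.453 − 3.363 ≈ -2.910 mg/L.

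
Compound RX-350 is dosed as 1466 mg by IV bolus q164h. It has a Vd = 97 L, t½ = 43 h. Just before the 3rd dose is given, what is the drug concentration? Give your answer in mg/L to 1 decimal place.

f = (1/2)^(τ/t½) = (1/2)^(164/43) ≈ 0.0711.
C₀ = D/Vd = 1466/97 ≈ 15.113 mg/L.
Before the 3rd dose, 2 doses have been given. Superposition: Cmin = C₀·(f + f²).
≈ 15.113 × (0.0711 + 0.0051) ≈ 15.113 × 0.0762 ≈ 1.152 mg/L.

1.2 mg/L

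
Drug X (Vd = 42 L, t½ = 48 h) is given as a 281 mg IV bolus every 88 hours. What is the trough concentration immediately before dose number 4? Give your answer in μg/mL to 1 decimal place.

2.6 μg/mL

f = (1/2)^(τ/t½) = (1/2)^(88/48) ≈ 0.2806.
C₀ = D/Vd = 281/42 ≈ 6.690 μg/mL.
Before the 4th dose, 3 doses have been given. Superposition: Cmin = C₀·(f + f² + … + f^3).
≈ 6.690 × (0.2806 + 0.0787 + 0.0221) ≈ 6.690 × 0.3814 ≈ 2.552 μg/mL.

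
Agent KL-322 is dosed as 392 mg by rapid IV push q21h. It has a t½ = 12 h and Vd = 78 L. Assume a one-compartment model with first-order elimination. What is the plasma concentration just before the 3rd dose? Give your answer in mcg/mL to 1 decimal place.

f = (1/2)^(τ/t½) = (1/2)^(21/12) ≈ 0.2973.
C₀ = D/Vd = 392/78 ≈ 5.026 mcg/mL.
Before the 3rd dose, 2 doses have been given. Superposition: Cmin = C₀·(f + f²).
≈ 5.026 × (0.2973 + 0.0884) ≈ 5.026 × 0.3857 ≈ 1.939 mcg/mL.

1.9 mcg/mL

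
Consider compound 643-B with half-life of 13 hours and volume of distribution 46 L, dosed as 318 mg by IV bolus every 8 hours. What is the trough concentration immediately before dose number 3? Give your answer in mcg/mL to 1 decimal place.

7.5 mcg/mL

f = (1/2)^(τ/t½) = (1/2)^(8/13) ≈ 0.6528.
C₀ = D/Vd = 318/46 ≈ 6.913 mcg/mL.
Before the 3rd dose, 2 doses have been given. Superposition: Cmin = C₀·(f + f²).
≈ 6.913 × (0.6528 + 0.4261) ≈ 6.913 × 1.0789 ≈ 7.458 mcg/mL.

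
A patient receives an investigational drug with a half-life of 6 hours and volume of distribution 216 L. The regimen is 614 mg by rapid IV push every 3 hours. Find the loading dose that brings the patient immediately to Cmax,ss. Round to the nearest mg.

2096 mg

f = (1/2)^(3/6) ≈ 0.707107; accumulation ratio R = 1/(1−f) ≈ 3.41422.
Loading dose to hit Cmax,ss on first dose: D_load = D_maint·R ≈ 614 × 3.41422 ≈ 2096.33 mg.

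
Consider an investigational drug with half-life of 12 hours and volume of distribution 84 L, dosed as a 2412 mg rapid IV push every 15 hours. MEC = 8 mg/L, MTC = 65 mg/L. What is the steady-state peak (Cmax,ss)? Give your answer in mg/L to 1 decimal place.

49.5 mg/L

τ/t½ = 15/12 ≈ 1.25, so fraction remaining f = (1/2)^(15/12) ≈ 0.4204.
Accumulation ratio R = 1/(1 − f) ≈ 1/0.5796 ≈ 1.7253.
Single-dose peak C₀ = D/Vd = 2412/84 ≈ 28.714 mg/L.
Steady-state peak Cmax,ss = C₀·R ≈ 28.714 × 1.7253 ≈ 49.540 mg/L.
Peak 49.5 mg/L vs MTC 65 mg/L: below toxic threshold.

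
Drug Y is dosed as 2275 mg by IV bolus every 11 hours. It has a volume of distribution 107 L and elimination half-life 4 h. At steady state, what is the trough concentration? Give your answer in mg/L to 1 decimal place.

3.7 mg/L

τ/t½ = 11/4 ≈ 2.75, so fraction remaining f = (1/2)^(11/4) ≈ 0.1487.
Accumulation ratio R = 1/(1 − f) ≈ 1/0.8513 ≈ 1.1747.
Single-dose peak C₀ = D/Vd = 2275/107 ≈ 21.262 mg/L.
Cmax,ss = C₀/(1 − f) ≈ 21.262/0.8513 ≈ 24.976 mg/L.
One interval later, Cmin,ss = Cmax,ss·e^(−kτ) ≈ 24.976 × 0.1487 ≈ 3.714 mg/L.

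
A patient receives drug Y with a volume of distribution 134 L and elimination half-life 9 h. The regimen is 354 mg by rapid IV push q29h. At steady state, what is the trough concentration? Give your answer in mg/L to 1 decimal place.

0.3 mg/L

k = ln2/t½ = ln2/9 ≈ 0.077016 h⁻¹; fraction remaining f = e^(−kτ) = e^(−0.077016×29) ≈ 0.1072.
At steady state, accumulation factor R = 1/(1 − e^(−kτ)) ≈ 1.1201.
Single-dose peak C₀ = D/Vd = 354/134 ≈ 2.642 mg/L.
Cmax,ss = C₀/(1 − f) ≈ 2.642/0.8928 ≈ 2.959 mg/L.
One interval later, Cmin,ss = Cmax,ss·e^(−kτ) ≈ 2.959 × 0.1072 ≈ 0.317 mg/L.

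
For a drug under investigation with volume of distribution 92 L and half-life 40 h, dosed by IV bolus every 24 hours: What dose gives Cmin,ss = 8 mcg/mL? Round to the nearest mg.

τ/t½ = 24/40 ≈ 0.6, so f = (1/2)^(24/40) ≈ 0.659754.
Cmin,ss = (D/Vd)·f/(1−f), so D = Cmin,ss·Vd·(1−f)/f.
D = 8 × 92 × (1−f)/f ≈ 8 × 92 × 0.51572 ≈ 379.57 mg.

380 mg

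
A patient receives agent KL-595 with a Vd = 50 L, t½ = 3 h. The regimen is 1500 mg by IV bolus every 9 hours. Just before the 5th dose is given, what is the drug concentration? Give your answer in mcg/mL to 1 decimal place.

f = (1/2)^(τ/t½) = (1/2)^(9/3) ≈ 0.1250.
C₀ = D/Vd = 1500/50 ≈ 30.000 mcg/mL.
Before the 5th dose, 4 doses have been given. Superposition: Cmin = C₀·(f + f² + … + f^4).
≈ 30.000 × (0.1250 + 0.0156 + 0.0020 + 0.0002) ≈ 30.000 × 0.1428 ≈ 4.284 mcg/mL.

4.3 mcg/mL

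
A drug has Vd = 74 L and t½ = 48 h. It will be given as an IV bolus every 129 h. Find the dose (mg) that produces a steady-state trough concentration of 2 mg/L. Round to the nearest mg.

805 mg

τ/t½ = 129/48 ≈ 2.6875, so f = (1/2)^(129/48) ≈ 0.155232.
Cmin,ss = (D/Vd)·f/(1−f), so D = Cmin,ss·Vd·(1−f)/f.
D = 2 × 74 × (1−f)/f ≈ 2 × 74 × 5.44197 ≈ 805.41 mg.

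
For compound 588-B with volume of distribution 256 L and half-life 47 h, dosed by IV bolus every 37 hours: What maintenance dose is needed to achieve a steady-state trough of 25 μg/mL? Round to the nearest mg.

τ/t½ = 37/47 ≈ 0.78723, so f = (1/2)^(37/47) ≈ 0.579454.
Cmin,ss = (D/Vd)·f/(1−f), so D = Cmin,ss·Vd·(1−f)/f.
D = 25 × 256 × (1−f)/f ≈ 25 × 256 × 0.72576 ≈ 4644.86 mg.

4645 mg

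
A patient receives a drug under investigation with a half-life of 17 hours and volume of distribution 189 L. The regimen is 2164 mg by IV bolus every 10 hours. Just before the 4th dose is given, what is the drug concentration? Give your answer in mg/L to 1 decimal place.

16.1 mg/L

f = (1/2)^(τ/t½) = (1/2)^(10/17) ≈ 0.6652.
C₀ = D/Vd = 2164/189 ≈ 11.450 mg/L.
Before the 4th dose, 3 doses have been given. Superposition: Cmin = C₀·(f + f² + … + f^3).
≈ 11.450 × (0.6652 + 0.4425 + 0.2943) ≈ 11.450 × 1.4020 ≈ 16.053 mg/L.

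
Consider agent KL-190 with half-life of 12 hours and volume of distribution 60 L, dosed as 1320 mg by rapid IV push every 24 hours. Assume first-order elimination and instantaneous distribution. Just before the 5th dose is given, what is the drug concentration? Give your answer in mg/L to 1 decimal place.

7.3 mg/L

f = (1/2)^(τ/t½) = (1/2)^(24/12) ≈ 0.2500.
C₀ = D/Vd = 1320/60 ≈ 22.000 mg/L.
Before the 5th dose, 4 doses have been given. Superposition: Cmin = C₀·(f + f² + … + f^4).
≈ 22.000 × (0.2500 + 0.0625 + 0.0156 + 0.0039) ≈ 22.000 × 0.3320 ≈ 7.304 mg/L.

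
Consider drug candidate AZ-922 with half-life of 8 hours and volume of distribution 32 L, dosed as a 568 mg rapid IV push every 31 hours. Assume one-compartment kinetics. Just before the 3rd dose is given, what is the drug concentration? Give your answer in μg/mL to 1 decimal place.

1.3 μg/mL

f = (1/2)^(τ/t½) = (1/2)^(31/8) ≈ 0.0682.
C₀ = D/Vd = 568/32 ≈ 17.750 μg/mL.
Before the 3rd dose, 2 doses have been given. Superposition: Cmin = C₀·(f + f²).
≈ 17.750 × (0.0682 + 0.0047) ≈ 17.750 × 0.0729 ≈ 1.294 μg/mL.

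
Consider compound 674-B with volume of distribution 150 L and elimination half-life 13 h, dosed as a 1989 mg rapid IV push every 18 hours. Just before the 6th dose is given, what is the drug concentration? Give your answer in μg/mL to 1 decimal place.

8.2 μg/mL

f = (1/2)^(τ/t½) = (1/2)^(18/13) ≈ 0.3830.
C₀ = D/Vd = 1989/150 ≈ 13.260 μg/mL.
Before the 6th dose, 5 doses have been given. Superposition: Cmin = C₀·(f + f² + … + f^5).
≈ 13.260 × (0.3830 + 0.1467 + 0.0562 + 0.0215 + 0.0082) ≈ 13.260 × 0.6156 ≈ 8.163 μg/mL.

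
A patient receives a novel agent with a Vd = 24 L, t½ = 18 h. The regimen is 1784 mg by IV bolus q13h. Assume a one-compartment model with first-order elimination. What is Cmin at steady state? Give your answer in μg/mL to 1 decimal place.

τ/t½ = 13/18 ≈ 0.72222, so fraction remaining f = (1/2)^(13/18) ≈ 0.6062.
Each bolus raises the concentration by D/Vd = 1784/24 ≈ 74.333 μg/mL.
Steady-state trough Cmin,ss = C₀·f/(1−f) ≈ 74.333 × 0.6062/0.3938 ≈ 114.425 μg/mL.

114.4 μg/mL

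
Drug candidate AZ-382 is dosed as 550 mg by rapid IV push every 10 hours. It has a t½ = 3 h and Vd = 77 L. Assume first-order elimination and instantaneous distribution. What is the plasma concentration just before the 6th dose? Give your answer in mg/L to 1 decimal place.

0.8 mg/L

f = (1/2)^(τ/t½) = (1/2)^(10/3) ≈ 0.0992.
C₀ = D/Vd = 550/77 ≈ 7.143 mg/L.
Before the 6th dose, 5 doses have been given. Superposition: Cmin = C₀·(f + f² + … + f^5).
≈ 7.143 × (0.0992 + 0.0098 + 0.0010 + 0.0001 + 0.0000) ≈ 7.143 × 0.1101 ≈ 0.786 mg/L.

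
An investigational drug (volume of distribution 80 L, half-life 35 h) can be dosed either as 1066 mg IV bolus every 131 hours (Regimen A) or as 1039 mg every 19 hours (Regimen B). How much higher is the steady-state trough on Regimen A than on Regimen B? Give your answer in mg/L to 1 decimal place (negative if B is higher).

-27.4 mg/L

Regimen A: f = (1/2)^(131/35) ≈ 0.0747; Cmin,ss = (1066/80)·f/(1−f) ≈ 1.076 mg/L.
Regimen B: f = (1/2)^(19/35) ≈ 0.6864; Cmin,ss = (1039/80)·f/(1−f) ≈ 28.427 mg/L.
Difference ≈ 1.076 − 28.427 ≈ -27.351 mg/L.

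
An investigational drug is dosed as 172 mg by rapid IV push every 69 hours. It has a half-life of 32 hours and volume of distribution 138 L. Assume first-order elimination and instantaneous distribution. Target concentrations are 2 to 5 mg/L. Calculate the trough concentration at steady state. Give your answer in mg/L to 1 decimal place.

k = ln2/t½ = ln2/32 ≈ 0.021661 h⁻¹; fraction remaining f = e^(−kτ) = e^(−0.021661×69) ≈ 0.2243.
Single-dose peak C₀ = D/Vd = 172/138 ≈ 1.246 mg/L.
Steady-state trough Cmin,ss = C₀·f/(1−f) ≈ 1.246 × 0.2243/0.7757 ≈ 0.360 mg/L.
Trough 0.4 mg/L vs MEC 2 mg/L: subtherapeutic.

0.4 mg/L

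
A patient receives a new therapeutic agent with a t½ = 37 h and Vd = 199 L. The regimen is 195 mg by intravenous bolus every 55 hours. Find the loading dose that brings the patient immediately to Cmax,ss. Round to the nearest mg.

303 mg

f = (1/2)^(55/37) ≈ 0.356881; accumulation ratio R = 1/(1−f) ≈ 1.55492.
Loading dose to hit Cmax,ss on first dose: D_load = D_maint·R ≈ 195 × 1.55492 ≈ 303.21 mg.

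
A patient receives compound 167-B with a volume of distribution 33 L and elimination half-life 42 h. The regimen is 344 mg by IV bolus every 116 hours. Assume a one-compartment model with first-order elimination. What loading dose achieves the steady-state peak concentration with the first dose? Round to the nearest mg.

403 mg

f = (1/2)^(116/42) ≈ 0.147429; accumulation ratio R = 1/(1−f) ≈ 1.17292.
Loading dose to hit Cmax,ss on first dose: D_load = D_maint·R ≈ 344 × 1.17292 ≈ 403.48 mg.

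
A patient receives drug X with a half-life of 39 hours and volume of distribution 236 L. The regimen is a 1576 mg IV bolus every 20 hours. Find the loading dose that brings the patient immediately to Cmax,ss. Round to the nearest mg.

f = (1/2)^(20/39) ≈ 0.700851; accumulation ratio R = 1/(1−f) ≈ 3.34282.
Loading dose to hit Cmax,ss on first dose: D_load = D_maint·R ≈ 1576 × 3.34282 ≈ 5268.28 mg.

5268 mg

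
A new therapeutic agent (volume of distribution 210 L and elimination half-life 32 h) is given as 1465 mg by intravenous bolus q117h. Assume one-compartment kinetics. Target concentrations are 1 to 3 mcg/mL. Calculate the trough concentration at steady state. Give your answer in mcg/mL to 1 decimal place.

0.6 mcg/mL

k = ln2/t½ = ln2/32 ≈ 0.021661 h⁻¹; fraction remaining f = e^(−kτ) = e^(−0.021661×117) ≈ 0.0793.
At steady state, accumulation factor R = 1/(1 − e^(−kτ)) ≈ 1.0861.
Each bolus raises the concentration by D/Vd = 1465/210 ≈ 6.976 mcg/mL.
Cmax,ss = C₀/(1 − f) ≈ 6.976/0.9207 ≈ 7.577 mcg/mL.
Steady-state trough Cmin,ss = Cmax,ss·f ≈ 7.577 × 0.0793 ≈ 0.601 mcg/mL.
Trough 0.6 mcg/mL vs MEC 1 mcg/mL: subtherapeutic.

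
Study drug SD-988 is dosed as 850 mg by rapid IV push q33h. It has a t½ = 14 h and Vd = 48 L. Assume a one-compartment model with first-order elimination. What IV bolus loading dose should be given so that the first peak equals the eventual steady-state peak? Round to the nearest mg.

f = (1/2)^(33/14) ≈ 0.195177; accumulation ratio R = 1/(1−f) ≈ 1.24251.
Loading dose to hit Cmax,ss on first dose: D_load = D_maint·R ≈ 850 × 1.24251 ≈ 1056.13 mg.

1056 mg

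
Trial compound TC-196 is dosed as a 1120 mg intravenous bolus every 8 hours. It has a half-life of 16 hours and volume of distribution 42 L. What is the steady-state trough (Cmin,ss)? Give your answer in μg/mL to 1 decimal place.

τ/t½ = 8/16 ≈ 0.5, so fraction remaining f = (1/2)^(8/16) ≈ 0.7071.
Accumulation ratio R = 1/(1 − f) ≈ 1/0.2929 ≈ 3.4141.
Single-dose peak C₀ = D/Vd = 1120/42 ≈ 26.667 μg/mL.
Steady-state peak Cmax,ss = C₀·R ≈ 26.667 × 3.4141 ≈ 91.044 μg/mL.
One interval later, Cmin,ss = Cmax,ss·e^(−kτ) ≈ 91.044 × 0.7071 ≈ 64.377 μg/mL.

64.4 μg/mL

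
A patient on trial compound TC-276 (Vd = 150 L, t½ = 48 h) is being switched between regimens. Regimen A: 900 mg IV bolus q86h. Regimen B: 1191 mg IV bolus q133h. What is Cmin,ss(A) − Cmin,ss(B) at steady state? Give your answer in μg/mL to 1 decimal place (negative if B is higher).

1.1 μg/mL

Regimen A: f = (1/2)^(86/48) ≈ 0.2888; Cmin,ss = (900/150)·f/(1−f) ≈ 2.436 μg/mL.
Regimen B: f = (1/2)^(133/48) ≈ 0.1465; Cmin,ss = (1191/150)·f/(1−f) ≈ 1.363 μg/mL.
Difference ≈ 2.436 − 1.363 ≈ 1.073 μg/mL.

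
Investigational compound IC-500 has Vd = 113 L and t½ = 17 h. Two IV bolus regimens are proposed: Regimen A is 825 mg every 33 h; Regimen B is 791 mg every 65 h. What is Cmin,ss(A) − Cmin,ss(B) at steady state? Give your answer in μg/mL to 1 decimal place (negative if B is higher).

2.0 μg/mL

Regimen A: f = (1/2)^(33/17) ≈ 0.2604; Cmin,ss = (825/113)·f/(1−f) ≈ 2.571 μg/mL.
Regimen B: f = (1/2)^(65/17) ≈ 0.0706; Cmin,ss = (791/113)·f/(1−f) ≈ 0.532 μg/mL.
Difference ≈ 2.571 − 0.532 ≈ 2.039 μg/mL.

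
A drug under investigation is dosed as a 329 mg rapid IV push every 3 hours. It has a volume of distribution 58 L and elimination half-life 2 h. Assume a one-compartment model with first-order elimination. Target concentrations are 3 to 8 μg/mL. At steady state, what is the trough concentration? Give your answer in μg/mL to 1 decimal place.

k = ln2/t½ = ln2/2 ≈ 0.346574 h⁻¹; fraction remaining f = e^(−kτ) = e^(−0.346574×3) ≈ 0.3536.
Each bolus raises the concentration by D/Vd = 329/58 ≈ 5.672 μg/mL.
Steady-state trough Cmin,ss = C₀·f/(1−f) ≈ 5.672 × 0.3536/0.6464 ≈ 3.103 μg/mL.
Trough 3.1 μg/mL vs MEC 3 μg/mL: adequate.

3.1 μg/mL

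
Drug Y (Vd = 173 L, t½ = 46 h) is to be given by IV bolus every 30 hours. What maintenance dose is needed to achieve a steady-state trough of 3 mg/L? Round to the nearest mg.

τ/t½ = 30/46 ≈ 0.65217, so f = (1/2)^(30/46) ≈ 0.636321.
Cmin,ss = (D/Vd)·f/(1−f), so D = Cmin,ss·Vd·(1−f)/f.
D = 3 × 173 × (1−f)/f ≈ 3 × 173 × 0.57153 ≈ 296.62 mg.

297 mg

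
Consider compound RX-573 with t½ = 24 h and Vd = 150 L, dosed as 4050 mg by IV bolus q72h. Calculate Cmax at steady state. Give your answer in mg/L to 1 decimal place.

30.9 mg/L

τ = 72 h = 3 half-lives, so f = (1/2)^3 = 0.125.
Accumulation ratio R = 1/(1 − f) = 1/0.875 = 8/7.
Single-dose peak C₀ = D/Vd = 4050/150 = 27 mg/L.
Steady-state peak Cmax,ss = C₀·R = 27 × 8/7 ≈ 30.857 mg/L.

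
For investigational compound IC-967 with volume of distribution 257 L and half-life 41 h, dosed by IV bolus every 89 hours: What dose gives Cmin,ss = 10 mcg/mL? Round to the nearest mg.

τ/t½ = 89/41 ≈ 2.1707, so f = (1/2)^(89/41) ≈ 0.222098.
Cmin,ss = (D/Vd)·f/(1−f), so D = Cmin,ss·Vd·(1−f)/f.
D = 10 × 257 × (1−f)/f ≈ 10 × 257 × 3.50252 ≈ 9001.48 mg.

9001 mg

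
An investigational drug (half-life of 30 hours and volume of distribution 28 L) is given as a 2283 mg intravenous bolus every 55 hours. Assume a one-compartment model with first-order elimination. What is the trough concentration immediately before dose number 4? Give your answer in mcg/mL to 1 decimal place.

f = (1/2)^(τ/t½) = (1/2)^(55/30) ≈ 0.2806.
C₀ = D/Vd = 2283/28 ≈ 81.536 mcg/mL.
Before the 4th dose, 3 doses have been given. Superposition: Cmin = C₀·(f + f² + … + f^3).
≈ 81.536 × (0.2806 + 0.0787 + 0.0221) ≈ 81.536 × 0.3814 ≈ 31.098 mcg/mL.

31.1 mcg/mL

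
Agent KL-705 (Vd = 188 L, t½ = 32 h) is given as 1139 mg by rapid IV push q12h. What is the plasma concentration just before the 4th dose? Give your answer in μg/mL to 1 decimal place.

f = (1/2)^(τ/t½) = (1/2)^(12/32) ≈ 0.7711.
C₀ = D/Vd = 1139/188 ≈ 6.059 μg/mL.
Before the 4th dose, 3 doses have been given. Superposition: Cmin = C₀·(f + f² + … + f^3).
≈ 6.059 × (0.7711 + 0.5946 + 0.4585) ≈ 6.059 × 1.8242 ≈ 11.053 μg/mL.

11.1 μg/mL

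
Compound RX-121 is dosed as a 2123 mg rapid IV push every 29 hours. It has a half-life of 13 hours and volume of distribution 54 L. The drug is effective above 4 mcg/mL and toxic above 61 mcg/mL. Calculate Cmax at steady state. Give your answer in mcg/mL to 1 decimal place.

Over one 29-h interval, 29/13 ≈ 2.2308 half-lives elapse, leaving f ≈ 0.2130 of each dose.
At steady state, accumulation factor R = 1/(1 − e^(−kτ)) ≈ 1.2706.
Single-dose peak C₀ = D/Vd = 2123/54 ≈ 39.315 mcg/mL.
Steady-state peak Cmax,ss = C₀·R ≈ 39.315 × 1.2706 ≈ 49.954 mcg/mL.
Peak 50.0 mcg/mL vs MTC 61 mcg/mL: below toxic threshold.

50.0 mcg/mL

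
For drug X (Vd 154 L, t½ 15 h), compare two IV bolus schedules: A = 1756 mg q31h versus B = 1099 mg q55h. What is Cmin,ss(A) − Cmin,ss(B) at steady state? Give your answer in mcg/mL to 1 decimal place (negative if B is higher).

Regimen A: f = (1/2)^(31/15) ≈ 0.2387; Cmin,ss = (1756/154)·f/(1−f) ≈ 3.575 mcg/mL.
Regimen B: f = (1/2)^(55/15) ≈ 0.0787; Cmin,ss = (1099/154)·f/(1−f) ≈ 0.610 mcg/mL.
Difference ≈ 3.575 − 0.610 ≈ 2.965 mcg/mL.

3.0 mcg/mL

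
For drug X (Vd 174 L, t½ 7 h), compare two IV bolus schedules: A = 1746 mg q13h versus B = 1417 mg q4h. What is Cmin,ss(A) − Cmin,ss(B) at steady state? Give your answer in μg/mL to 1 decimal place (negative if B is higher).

-12.9 μg/mL

Regimen A: f = (1/2)^(13/7) ≈ 0.2760; Cmin,ss = (1746/174)·f/(1−f) ≈ 3.825 μg/mL.
Regimen B: f = (1/2)^(4/7) ≈ 0.6730; Cmin,ss = (1417/174)·f/(1−f) ≈ 16.761 μg/mL.
Difference ≈ 3.825 − 16.761 ≈ -12.936 μg/mL.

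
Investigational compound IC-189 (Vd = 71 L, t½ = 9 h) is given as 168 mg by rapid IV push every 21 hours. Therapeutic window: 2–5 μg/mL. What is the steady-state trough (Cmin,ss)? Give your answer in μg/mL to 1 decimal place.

0.6 μg/mL

τ/t½ = 21/9 ≈ 2.3333, so fraction remaining f = (1/2)^(21/9) ≈ 0.1984.
Each bolus raises the concentration by D/Vd = 168/71 ≈ 2.366 μg/mL.
Steady-state trough Cmin,ss = C₀·f/(1−f) ≈ 2.366 × 0.1984/0.8016 ≈ 0.586 μg/mL.
Trough 0.6 μg/mL vs MEC 2 μg/mL: subtherapeutic.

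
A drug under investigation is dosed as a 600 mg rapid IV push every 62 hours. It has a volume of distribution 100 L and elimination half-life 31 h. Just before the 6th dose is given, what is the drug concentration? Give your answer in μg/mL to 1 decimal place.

2.0 μg/mL

f = (1/2)^(τ/t½) = (1/2)^(62/31) ≈ 0.2500.
C₀ = D/Vd = 600/100 ≈ 6.000 μg/mL.
Before the 6th dose, 5 doses have been given. Superposition: Cmin = C₀·(f + f² + … + f^5).
≈ 6.000 × (0.2500 + 0.0625 + 0.0156 + 0.0039 + 0.0010) ≈ 6.000 × 0.3330 ≈ 1.998 μg/mL.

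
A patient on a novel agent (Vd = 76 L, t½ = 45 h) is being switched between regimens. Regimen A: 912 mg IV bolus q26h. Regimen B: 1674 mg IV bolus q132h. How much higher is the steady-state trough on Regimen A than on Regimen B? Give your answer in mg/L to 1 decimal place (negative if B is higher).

21.0 mg/L

Regimen A: f = (1/2)^(26/45) ≈ 0.6700; Cmin,ss = (912/76)·f/(1−f) ≈ 24.364 mg/L.
Regimen B: f = (1/2)^(132/45) ≈ 0.1309; Cmin,ss = (1674/76)·f/(1−f) ≈ 3.318 mg/L.
Difference ≈ 24.364 − 3.318 ≈ 21.046 mg/L.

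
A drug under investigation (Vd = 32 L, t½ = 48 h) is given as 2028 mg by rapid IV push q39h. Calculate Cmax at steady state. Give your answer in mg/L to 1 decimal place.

Over one 39-h interval, 39/48 ≈ 0.8125 half-lives elapse, leaving f ≈ 0.5694 of each dose.
Accumulation ratio R = 1/(1 − f) ≈ 1/0.4306 ≈ 2.3223.
Single-dose peak C₀ = D/Vd = 2028/32 ≈ 63.375 mg/L.
Steady-state peak Cmax,ss = C₀·R ≈ 63.375 × 2.3223 ≈ 147.176 mg/L.

147.2 mg/L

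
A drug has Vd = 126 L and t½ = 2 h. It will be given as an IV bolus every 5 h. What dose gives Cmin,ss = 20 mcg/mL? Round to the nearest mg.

11735 mg

τ/t½ = 5/2 ≈ 2.5, so f = (1/2)^(5/2) ≈ 0.176777.
Cmin,ss = (D/Vd)·f/(1−f), so D = Cmin,ss·Vd·(1−f)/f.
D = 20 × 126 × (1−f)/f ≈ 20 × 126 × 4.65684 ≈ 11735.24 mg.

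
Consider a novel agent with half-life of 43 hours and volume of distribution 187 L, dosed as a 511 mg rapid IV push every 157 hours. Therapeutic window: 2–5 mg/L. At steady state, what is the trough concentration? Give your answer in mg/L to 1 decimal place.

0.2 mg/L

k = ln2/t½ = ln2/43 ≈ 0.016120 h⁻¹; fraction remaining f = e^(−kτ) = e^(−0.016120×157) ≈ 0.0796.
At steady state, accumulation factor R = 1/(1 − e^(−kτ)) ≈ 1.0865.
Single-dose peak C₀ = D/Vd = 511/187 ≈ 2.733 mg/L.
Steady-state peak Cmax,ss = C₀·R ≈ 2.733 × 1.0865 ≈ 2.969 mg/L.
One interval later, Cmin,ss = Cmax,ss·e^(−kτ) ≈ 2.969 × 0.0796 ≈ 0.236 mg/L.
Trough 0.2 mg/L vs MEC 2 mg/L: subtherapeutic.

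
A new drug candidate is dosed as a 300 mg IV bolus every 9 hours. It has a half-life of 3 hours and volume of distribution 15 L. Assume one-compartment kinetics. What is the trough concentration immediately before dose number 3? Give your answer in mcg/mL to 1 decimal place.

2.8 mcg/mL

f = (1/2)^(τ/t½) = (1/2)^(9/3) ≈ 0.1250.
C₀ = D/Vd = 300/15 ≈ 20.000 mcg/mL.
Before the 3rd dose, 2 doses have been given. Superposition: Cmin = C₀·(f + f²).
≈ 20.000 × (0.1250 + 0.0156) ≈ 20.000 × 0.1406 ≈ 2.812 mcg/mL.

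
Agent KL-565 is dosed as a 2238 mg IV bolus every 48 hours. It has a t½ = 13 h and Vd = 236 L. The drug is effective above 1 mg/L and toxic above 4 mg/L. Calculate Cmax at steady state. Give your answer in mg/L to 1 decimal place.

Over one 48-h interval, 48/13 ≈ 3.6923 half-lives elapse, leaving f ≈ 0.0774 of each dose.
At steady state, accumulation factor R = 1/(1 − e^(−kτ)) ≈ 1.0839.
Single-dose peak C₀ = D/Vd = 2238/236 ≈ 9.483 mg/L.
Steady-state peak Cmax,ss = C₀·R ≈ 9.483 × 1.0839 ≈ 10.279 mg/L.
Peak 10.3 mg/L vs MTC 4 mg/L: exceeds toxic threshold.

10.3 mg/L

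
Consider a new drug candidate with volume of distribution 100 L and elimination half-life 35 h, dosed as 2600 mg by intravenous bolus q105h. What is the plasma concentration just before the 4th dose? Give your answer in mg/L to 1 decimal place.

f = (1/2)^(τ/t½) = (1/2)^(105/35) ≈ 0.1250.
C₀ = D/Vd = 2600/100 ≈ 26.000 mg/L.
Before the 4th dose, 3 doses have been given. Superposition: Cmin = C₀·(f + f² + … + f^3).
≈ 26.000 × (0.1250 + 0.0156 + 0.0020) ≈ 26.000 × 0.1426 ≈ 3.708 mg/L.

3.7 mg/L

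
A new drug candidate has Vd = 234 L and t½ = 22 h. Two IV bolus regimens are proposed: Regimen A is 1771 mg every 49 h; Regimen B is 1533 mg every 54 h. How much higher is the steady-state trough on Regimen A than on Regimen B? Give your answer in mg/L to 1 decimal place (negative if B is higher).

0.6 mg/L

Regimen A: f = (1/2)^(49/22) ≈ 0.2136; Cmin,ss = (1771/234)·f/(1−f) ≈ 2.056 mg/L.
Regimen B: f = (1/2)^(54/22) ≈ 0.1824; Cmin,ss = (1533/234)·f/(1−f) ≈ 1.462 mg/L.
Difference ≈ 2.056 − 1.462 ≈ 0.594 mg/L.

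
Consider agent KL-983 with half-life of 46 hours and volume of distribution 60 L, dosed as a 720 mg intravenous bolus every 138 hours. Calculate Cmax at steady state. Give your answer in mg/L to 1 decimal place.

13.7 mg/L

τ = 138 h = 3 half-lives, so f = (1/2)^3 = 0.125.
Accumulation ratio R = 1/(1 − f) = 1/0.875 = 8/7.
Single-dose peak C₀ = D/Vd = 720/60 = 12 mg/L.
Steady-state peak Cmax,ss = C₀·R = 12 × 8/7 ≈ 13.714 mg/L.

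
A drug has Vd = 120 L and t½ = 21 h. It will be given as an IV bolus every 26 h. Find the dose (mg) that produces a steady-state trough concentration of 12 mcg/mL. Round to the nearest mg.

1957 mg

τ/t½ = 26/21 ≈ 1.2381, so f = (1/2)^(26/21) ≈ 0.423932.
Cmin,ss = (D/Vd)·f/(1−f), so D = Cmin,ss·Vd·(1−f)/f.
D = 12 × 120 × (1−f)/f ≈ 12 × 120 × 1.35887 ≈ 1956.77 mg.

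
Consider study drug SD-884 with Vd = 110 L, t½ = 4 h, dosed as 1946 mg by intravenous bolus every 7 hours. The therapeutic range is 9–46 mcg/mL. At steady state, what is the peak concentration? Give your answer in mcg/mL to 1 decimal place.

25.2 mcg/mL

Over one 7-h interval, 7/4 ≈ 1.75 half-lives elapse, leaving f ≈ 0.2973 of each dose.
At steady state, accumulation factor R = 1/(1 − e^(−kτ)) ≈ 1.4231.
Single-dose peak C₀ = D/Vd = 1946/110 ≈ 17.691 mcg/mL.
Steady-state peak Cmax,ss = C₀·R ≈ 17.691 × 1.4231 ≈ 25.176 mcg/mL.
Peak 25.2 mcg/mL vs MTC 46 mcg/mL: below toxic threshold.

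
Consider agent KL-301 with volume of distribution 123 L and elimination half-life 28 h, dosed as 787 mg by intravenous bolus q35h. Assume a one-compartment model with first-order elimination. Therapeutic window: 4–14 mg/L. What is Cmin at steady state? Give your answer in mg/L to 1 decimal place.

Over one 35-h interval, 35/28 ≈ 1.25 half-lives elapse, leaving f ≈ 0.4204 of each dose.
Single-dose peak C₀ = D/Vd = 787/123 ≈ 6.398 mg/L.
Steady-state trough Cmin,ss = C₀·f/(1−f) ≈ 6.398 × 0.4204/0.5796 ≈ 4.641 mg/L.
Trough 4.6 mg/L vs MEC 4 mg/L: adequate.

4.6 mg/L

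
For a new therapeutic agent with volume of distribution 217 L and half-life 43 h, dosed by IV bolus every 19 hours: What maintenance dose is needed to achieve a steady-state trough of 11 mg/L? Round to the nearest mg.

τ/t½ = 19/43 ≈ 0.44186, so f = (1/2)^(19/43) ≈ 0.736185.
Cmin,ss = (D/Vd)·f/(1−f), so D = Cmin,ss·Vd·(1−f)/f.
D = 11 × 217 × (1−f)/f ≈ 11 × 217 × 0.35835 ≈ 855.38 mg.

855 mg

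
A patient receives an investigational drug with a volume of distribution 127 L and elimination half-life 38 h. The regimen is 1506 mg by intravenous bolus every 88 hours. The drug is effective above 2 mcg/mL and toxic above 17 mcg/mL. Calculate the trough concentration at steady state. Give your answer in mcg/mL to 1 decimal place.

Over one 88-h interval, 88/38 ≈ 2.3158 half-lives elapse, leaving f ≈ 0.2009 of each dose.
At steady state, accumulation factor R = 1/(1 − e^(−kτ)) ≈ 1.2514.
Single-dose peak C₀ = D/Vd = 1506/127 ≈ 11.858 mcg/mL.
Steady-state peak Cmax,ss = C₀·R ≈ 11.858 × 1.2514 ≈ 14.839 mcg/mL.
One interval later, Cmin,ss = Cmax,ss·e^(−kτ) ≈ 14.839 × 0.2009 ≈ 2.981 mcg/mL.
Trough 3.0 mcg/mL vs MEC 2 mcg/mL: adequate.

3.0 mcg/mL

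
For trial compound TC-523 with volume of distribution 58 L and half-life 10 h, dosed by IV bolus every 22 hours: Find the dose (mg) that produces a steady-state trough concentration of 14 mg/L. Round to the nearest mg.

τ/t½ = 22/10 ≈ 2.2, so f = (1/2)^(22/10) ≈ 0.217638.
Cmin,ss = (D/Vd)·f/(1−f), so D = Cmin,ss·Vd·(1−f)/f.
D = 14 × 58 × (1−f)/f ≈ 14 × 58 × 3.59479 ≈ 2918.97 mg.

2919 mg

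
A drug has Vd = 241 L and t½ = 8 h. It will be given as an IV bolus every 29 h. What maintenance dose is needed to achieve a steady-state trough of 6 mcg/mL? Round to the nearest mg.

τ/t½ = 29/8 ≈ 3.625, so f = (1/2)^(29/8) ≈ 0.081052.
Cmin,ss = (D/Vd)·f/(1−f), so D = Cmin,ss·Vd·(1−f)/f.
D = 6 × 241 × (1−f)/f ≈ 6 × 241 × 11.33776 ≈ 16394.40 mg.

16394 mg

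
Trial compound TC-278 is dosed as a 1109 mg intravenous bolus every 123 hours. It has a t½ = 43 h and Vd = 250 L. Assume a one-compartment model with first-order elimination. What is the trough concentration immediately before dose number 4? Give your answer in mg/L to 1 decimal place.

f = (1/2)^(τ/t½) = (1/2)^(123/43) ≈ 0.1377.
C₀ = D/Vd = 1109/250 ≈ 4.436 mg/L.
Before the 4th dose, 3 doses have been given. Superposition: Cmin = C₀·(f + f² + … + f^3).
≈ 4.436 × (0.1377 + 0.0190 + 0.0026) ≈ 4.436 × 0.1593 ≈ 0.707 mg/L.

0.7 mg/L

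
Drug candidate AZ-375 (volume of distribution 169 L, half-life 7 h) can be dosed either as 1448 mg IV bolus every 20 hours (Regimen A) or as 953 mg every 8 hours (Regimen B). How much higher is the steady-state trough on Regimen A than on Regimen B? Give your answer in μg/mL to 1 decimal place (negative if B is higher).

Regimen A: f = (1/2)^(20/7) ≈ 0.1380; Cmin,ss = (1448/169)·f/(1−f) ≈ 1.372 μg/mL.
Regimen B: f = (1/2)^(8/7) ≈ 0.4529; Cmin,ss = (953/169)·f/(1−f) ≈ 4.668 μg/mL.
Difference ≈ 1.372 − 4.668 ≈ -3.296 μg/mL.

-3.3 μg/mL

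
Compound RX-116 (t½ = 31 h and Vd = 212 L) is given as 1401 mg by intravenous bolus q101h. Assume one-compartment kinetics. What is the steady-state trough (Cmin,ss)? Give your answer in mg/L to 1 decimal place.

k = ln2/t½ = ln2/31 ≈ 0.022360 h⁻¹; fraction remaining f = e^(−kτ) = e^(−0.022360×101) ≈ 0.1045.
Each bolus raises the concentration by D/Vd = 1401/212 ≈ 6.608 mg/L.
Steady-state trough Cmin,ss = C₀·f/(1−f) ≈ 6.608 × 0.1045/0.8955 ≈ 0.771 mg/L.

0.8 mg/L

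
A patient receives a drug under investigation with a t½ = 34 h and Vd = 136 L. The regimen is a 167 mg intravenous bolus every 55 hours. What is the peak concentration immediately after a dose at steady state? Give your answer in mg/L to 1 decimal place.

1.8 mg/L

k = ln2/t½ = ln2/34 ≈ 0.020387 h⁻¹; fraction remaining f = e^(−kτ) = e^(−0.020387×55) ≈ 0.3259.
Accumulation ratio R = 1/(1 − f) ≈ 1/0.6741 ≈ 1.4835.
Single-dose peak C₀ = D/Vd = 167/136 ≈ 1.228 mg/L.
Steady-state peak Cmax,ss = C₀·R ≈ 1.228 × 1.4835 ≈ 1.822 mg/L.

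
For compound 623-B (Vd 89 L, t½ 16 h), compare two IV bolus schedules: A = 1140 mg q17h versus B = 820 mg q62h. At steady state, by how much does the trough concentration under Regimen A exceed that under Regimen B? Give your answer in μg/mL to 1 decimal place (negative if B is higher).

Regimen A: f = (1/2)^(17/16) ≈ 0.4788; Cmin,ss = (1140/89)·f/(1−f) ≈ 11.767 μg/mL.
Regimen B: f = (1/2)^(62/16) ≈ 0.0682; Cmin,ss = (820/89)·f/(1−f) ≈ 0.674 μg/mL.
Difference ≈ 11.767 − 0.674 ≈ 11.093 μg/mL.

11.1 μg/mL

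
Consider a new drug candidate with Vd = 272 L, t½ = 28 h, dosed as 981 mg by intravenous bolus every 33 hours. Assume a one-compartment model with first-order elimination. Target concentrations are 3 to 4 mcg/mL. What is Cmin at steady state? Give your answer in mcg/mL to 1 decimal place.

2.9 mcg/mL

τ/t½ = 33/28 ≈ 1.1786, so fraction remaining f = (1/2)^(33/28) ≈ 0.4418.
At steady state, accumulation factor R = 1/(1 − e^(−kτ)) ≈ 1.7915.
Single-dose peak C₀ = D/Vd = 981/272 ≈ 3.607 mcg/mL.
Cmax,ss = C₀/(1 − f) ≈ 3.607/0.5582 ≈ 6.462 mcg/mL.
Steady-state trough Cmin,ss = Cmax,ss·f ≈ 6.462 × 0.4418 ≈ 2.855 mcg/mL.
Trough 2.9 mcg/mL vs MEC 3 mcg/mL: subtherapeutic.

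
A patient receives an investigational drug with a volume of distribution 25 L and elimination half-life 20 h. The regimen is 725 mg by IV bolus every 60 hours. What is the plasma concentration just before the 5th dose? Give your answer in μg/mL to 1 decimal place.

f = (1/2)^(τ/t½) = (1/2)^(60/20) ≈ 0.1250.
C₀ = D/Vd = 725/25 ≈ 29.000 μg/mL.
Before the 5th dose, 4 doses have been given. Superposition: Cmin = C₀·(f + f² + … + f^4).
≈ 29.000 × (0.1250 + 0.0156 + 0.0020 + 0.0002) ≈ 29.000 × 0.1428 ≈ 4.141 μg/mL.

4.1 μg/mL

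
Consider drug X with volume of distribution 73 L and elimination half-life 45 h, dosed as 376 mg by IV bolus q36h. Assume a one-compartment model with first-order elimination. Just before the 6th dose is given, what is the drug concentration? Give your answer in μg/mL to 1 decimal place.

f = (1/2)^(τ/t½) = (1/2)^(36/45) ≈ 0.5743.
C₀ = D/Vd = 376/73 ≈ 5.151 μg/mL.
Before the 6th dose, 5 doses have been given. Superposition: Cmin = C₀·(f + f² + … + f^5).
≈ 5.151 × (0.5743 + 0.3298 + 0.1894 + 0.1088 + 0.0625) ≈ 5.151 × 1.2648 ≈ 6.515 μg/mL.

6.5 μg/mL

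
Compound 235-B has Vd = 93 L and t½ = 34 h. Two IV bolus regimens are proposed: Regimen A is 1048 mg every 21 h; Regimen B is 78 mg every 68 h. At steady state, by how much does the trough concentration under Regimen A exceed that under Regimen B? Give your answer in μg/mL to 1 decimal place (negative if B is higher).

20.8 μg/mL

Regimen A: f = (1/2)^(21/34) ≈ 0.6517; Cmin,ss = (1048/93)·f/(1−f) ≈ 21.085 μg/mL.
Regimen B: f = (1/2)^(68/34) ≈ 0.2500; Cmin,ss = (78/93)·f/(1−f) ≈ 0.280 μg/mL.
Difference ≈ 21.085 − 0.280 ≈ 20.805 μg/mL.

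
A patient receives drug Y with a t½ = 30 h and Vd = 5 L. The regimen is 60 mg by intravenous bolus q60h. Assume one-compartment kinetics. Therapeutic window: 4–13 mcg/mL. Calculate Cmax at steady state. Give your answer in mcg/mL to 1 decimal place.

16.0 mcg/mL

The dosing interval is 2 half-lives, so f = 2^(−2) = 0.25.
Accumulation ratio R = 1/(1 − f) = 1/0.75 = 4/3.
Single-dose peak C₀ = D/Vd = 60/5 = 12 mcg/mL.
Steady-state peak Cmax,ss = C₀·R = 12 × 4/3 ≈ 16.000 mcg/mL.
Peak 16.0 mcg/mL vs MTC 13 mcg/mL: exceeds toxic threshold.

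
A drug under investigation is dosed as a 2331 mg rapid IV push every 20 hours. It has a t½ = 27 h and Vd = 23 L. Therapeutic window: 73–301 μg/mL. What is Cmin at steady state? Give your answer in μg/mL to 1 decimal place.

k = ln2/t½ = ln2/27 ≈ 0.025672 h⁻¹; fraction remaining f = e^(−kτ) = e^(−0.025672×20) ≈ 0.5984.
Each bolus raises the concentration by D/Vd = 2331/23 ≈ 101.348 μg/mL.
Steady-state trough Cmin,ss = C₀·f/(1−f) ≈ 101.348 × 0.5984/0.4016 ≈ 151.013 μg/mL.
Trough 151.0 μg/mL vs MEC 73 μg/mL: adequate.

151.0 μg/mL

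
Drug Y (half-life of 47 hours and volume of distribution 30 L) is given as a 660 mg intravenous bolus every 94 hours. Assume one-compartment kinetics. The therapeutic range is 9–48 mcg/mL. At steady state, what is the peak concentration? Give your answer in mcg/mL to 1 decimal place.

29.3 mcg/mL

The dosing interval is 2 half-lives, so f = 2^(−2) = 0.25.
At steady state, R = 1/(1 − 0.25) = 4/3.
Single-dose peak C₀ = D/Vd = 660/30 = 22 mcg/mL.
Steady-state peak Cmax,ss = C₀·R = 22 × 4/3 ≈ 29.333 mcg/mL.
Peak 29.3 mcg/mL vs MTC 48 mcg/mL: below toxic threshold.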